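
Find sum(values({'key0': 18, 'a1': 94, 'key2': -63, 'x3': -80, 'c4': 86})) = 55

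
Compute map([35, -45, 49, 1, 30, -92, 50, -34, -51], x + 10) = [45, -35, 59, 11, 40, -82, 60, -24, -41]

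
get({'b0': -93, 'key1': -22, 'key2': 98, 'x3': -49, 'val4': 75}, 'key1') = -22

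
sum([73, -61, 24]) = 36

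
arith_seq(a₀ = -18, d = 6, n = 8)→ [-18, -12, -6, 0, 6, 12, 18, 24]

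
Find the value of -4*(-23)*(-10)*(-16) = 14720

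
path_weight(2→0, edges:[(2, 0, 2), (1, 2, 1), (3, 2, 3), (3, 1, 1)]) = w(2→0)=2
= 2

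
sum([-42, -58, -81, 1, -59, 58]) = (-42) + (-58) + (-81) + 1 + (-59) + 58
= -181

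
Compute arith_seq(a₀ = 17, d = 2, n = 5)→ [17, 19, 21, 23, 25]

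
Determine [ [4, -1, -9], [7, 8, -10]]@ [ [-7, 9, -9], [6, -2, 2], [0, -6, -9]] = [[-34, 92, 43], [-1, 107, 43]]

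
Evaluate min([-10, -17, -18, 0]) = -18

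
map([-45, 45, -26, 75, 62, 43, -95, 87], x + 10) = -45+10=-35, 45+10=55, -26+10=-16, 75+10=85, 62+10=72, 43+10=53, -95+10=-85, 87+10=97
= [-35, 55, -16, 85, 72, 53, -85, 97]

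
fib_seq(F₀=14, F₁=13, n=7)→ F_2 = F_1 + F_0 = 27
F_3 = F_2 + F_1 = 40
F_4 = F_3 + F_2 = 67
...
= [14, 13, 27, 40, 67, 107, 174]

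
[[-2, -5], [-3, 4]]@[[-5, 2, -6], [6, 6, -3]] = [[-20, -34, 27], [39, 18, 6]]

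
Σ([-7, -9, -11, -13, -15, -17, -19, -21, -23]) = (-7) + (-9) + (-11) + (-13) + (-15) + (-17) + (-19) + (-21) + (-23)
= -135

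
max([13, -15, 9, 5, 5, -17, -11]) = 13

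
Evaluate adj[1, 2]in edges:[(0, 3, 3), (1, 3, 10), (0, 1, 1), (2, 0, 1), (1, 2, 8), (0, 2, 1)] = 8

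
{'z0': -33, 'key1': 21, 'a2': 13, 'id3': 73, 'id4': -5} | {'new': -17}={'z0': -33, 'key1': 21, 'a2': 13, 'id3': 73, 'id4': -5, 'new': -17}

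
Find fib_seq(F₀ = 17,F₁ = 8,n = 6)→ [17, 8, 25, 33, 58, 91]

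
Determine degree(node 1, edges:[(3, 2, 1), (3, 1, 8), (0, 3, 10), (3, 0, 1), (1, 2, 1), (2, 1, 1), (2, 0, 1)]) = 3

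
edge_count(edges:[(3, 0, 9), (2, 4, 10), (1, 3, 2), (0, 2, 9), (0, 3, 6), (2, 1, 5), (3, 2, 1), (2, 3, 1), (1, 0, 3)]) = 9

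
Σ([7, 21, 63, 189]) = 7 + 21 + 63 + 189
= 280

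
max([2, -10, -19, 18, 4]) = 18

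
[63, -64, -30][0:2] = [63, -64]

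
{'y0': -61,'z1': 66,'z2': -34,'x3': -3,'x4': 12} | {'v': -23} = {'y0': -61, 'z1': 66, 'z2': -34, 'x3': -3, 'x4': 12, 'v': -23}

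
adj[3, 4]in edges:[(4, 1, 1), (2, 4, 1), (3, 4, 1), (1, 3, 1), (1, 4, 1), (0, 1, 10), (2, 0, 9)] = 1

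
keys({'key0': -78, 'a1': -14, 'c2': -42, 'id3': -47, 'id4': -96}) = ['key0', 'a1', 'c2', 'id3', 'id4']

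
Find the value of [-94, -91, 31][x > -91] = keep x where x > -91: -94✗, -91✗, 31✓
= [31]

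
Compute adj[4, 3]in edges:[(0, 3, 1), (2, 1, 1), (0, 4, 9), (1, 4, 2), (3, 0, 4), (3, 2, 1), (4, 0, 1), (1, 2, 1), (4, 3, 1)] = 1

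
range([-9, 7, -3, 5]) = 16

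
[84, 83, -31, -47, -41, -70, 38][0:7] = [84, 83, -31, -47, -41, -70, 38]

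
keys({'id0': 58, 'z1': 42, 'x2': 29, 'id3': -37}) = ['id0', 'z1', 'x2', 'id3']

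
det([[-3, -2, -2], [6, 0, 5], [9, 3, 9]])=27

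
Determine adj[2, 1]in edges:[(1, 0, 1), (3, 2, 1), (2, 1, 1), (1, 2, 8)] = 1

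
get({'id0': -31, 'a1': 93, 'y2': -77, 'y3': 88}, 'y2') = -77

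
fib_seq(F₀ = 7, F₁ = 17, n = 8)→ F_2 = F_1 + F_0 = 24
F_3 = F_2 + F_1 = 41
F_4 = F_3 + F_2 = 65
...
= [7, 17, 24, 41, 65, 106, 171, 277]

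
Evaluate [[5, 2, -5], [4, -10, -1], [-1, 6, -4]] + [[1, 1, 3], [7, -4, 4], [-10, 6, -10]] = [[6, 3, -2], [11, -14, 3], [-11, 12, -14]]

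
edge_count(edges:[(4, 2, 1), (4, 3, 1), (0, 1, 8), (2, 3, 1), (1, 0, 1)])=5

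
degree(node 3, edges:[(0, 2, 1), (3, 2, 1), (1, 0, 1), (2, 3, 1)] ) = 2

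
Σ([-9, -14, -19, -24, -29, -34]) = (-9) + (-14) + (-19) + (-24) + (-29) + (-34)
= -129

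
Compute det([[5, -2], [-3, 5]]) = 19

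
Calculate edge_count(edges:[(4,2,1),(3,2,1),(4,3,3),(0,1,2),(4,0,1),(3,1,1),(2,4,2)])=7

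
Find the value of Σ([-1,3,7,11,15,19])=54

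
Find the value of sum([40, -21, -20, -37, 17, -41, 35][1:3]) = -41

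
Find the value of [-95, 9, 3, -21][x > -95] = keep x where x > -95: -95✗, 9✓, 3✓, -21✓
= [9, 3, -21]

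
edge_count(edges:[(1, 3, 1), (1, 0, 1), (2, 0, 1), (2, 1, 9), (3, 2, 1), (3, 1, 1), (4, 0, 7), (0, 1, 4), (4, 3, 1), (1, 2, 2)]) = 10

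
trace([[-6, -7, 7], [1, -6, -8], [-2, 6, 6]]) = diagonal: (-6) + (-6) + 6
= -6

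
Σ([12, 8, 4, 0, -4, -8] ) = 12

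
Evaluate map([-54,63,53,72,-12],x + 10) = [-44, 73, 63, 82, -2]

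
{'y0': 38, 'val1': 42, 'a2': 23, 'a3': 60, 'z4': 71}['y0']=38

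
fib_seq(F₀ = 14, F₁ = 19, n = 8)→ [14, 19, 33, 52, 85, 137, 222, 359]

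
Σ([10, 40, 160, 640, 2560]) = 3410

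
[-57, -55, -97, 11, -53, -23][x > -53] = keep x where x > -53: -57✗, -55✗, -97✗, 11✓, -53✗, -23✓
= [11, -23]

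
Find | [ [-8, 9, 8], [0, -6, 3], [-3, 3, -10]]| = -633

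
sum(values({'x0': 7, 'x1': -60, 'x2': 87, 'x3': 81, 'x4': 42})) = 157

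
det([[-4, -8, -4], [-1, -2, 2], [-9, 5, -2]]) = (1)*(-4)*det([[-2, 2], [5, -2]]) + (-1)*(-8)*det([[-1, 2], [-9, -2]]) + (1)*(-4)*det([[-1, -2], [-9, 5]])
= 24 + 160 + 92
= 276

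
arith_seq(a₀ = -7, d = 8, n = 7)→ [-7, 1, 9, 17, 25, 33, 41]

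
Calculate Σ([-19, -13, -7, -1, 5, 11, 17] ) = (-19) + (-13) + (-7) + (-1) + 5 + 11 + 17
= -7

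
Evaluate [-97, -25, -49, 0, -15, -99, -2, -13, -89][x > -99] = [-97, -25, -49, 0, -15, -2, -13, -89]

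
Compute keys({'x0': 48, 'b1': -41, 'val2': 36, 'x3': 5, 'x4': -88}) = ['x0', 'b1', 'val2', 'x3', 'x4']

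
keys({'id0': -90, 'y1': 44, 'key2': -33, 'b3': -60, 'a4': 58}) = ['id0', 'y1', 'key2', 'b3', 'a4']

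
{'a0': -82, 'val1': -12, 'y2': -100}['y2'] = -100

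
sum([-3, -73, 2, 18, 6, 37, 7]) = -6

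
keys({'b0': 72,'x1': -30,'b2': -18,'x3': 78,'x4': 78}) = ['b0', 'x1', 'b2', 'x3', 'x4']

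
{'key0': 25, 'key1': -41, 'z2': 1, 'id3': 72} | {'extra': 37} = {'key0': 25, 'key1': -41, 'z2': 1, 'id3': 72, 'extra': 37}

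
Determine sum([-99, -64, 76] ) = (-99) + (-64) + 76
= -87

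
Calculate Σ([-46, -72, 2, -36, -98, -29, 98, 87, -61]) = -155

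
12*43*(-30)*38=-588240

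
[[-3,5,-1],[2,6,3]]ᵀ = [[-3, 2], [5, 6], [-1, 3]]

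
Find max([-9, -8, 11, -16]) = 11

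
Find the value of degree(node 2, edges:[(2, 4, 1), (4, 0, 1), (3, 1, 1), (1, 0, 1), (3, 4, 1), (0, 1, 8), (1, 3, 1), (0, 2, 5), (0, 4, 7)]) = 2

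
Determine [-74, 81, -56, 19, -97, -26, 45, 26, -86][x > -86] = keep x where x > -86: -74✓, 81✓, -56✓, 19✓, -97✗, -26✓, 45✓, 26✓, -86✗
= [-74, 81, -56, 19, -26, 45, 26]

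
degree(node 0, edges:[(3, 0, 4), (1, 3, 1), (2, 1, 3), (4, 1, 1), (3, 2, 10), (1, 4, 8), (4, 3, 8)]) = 1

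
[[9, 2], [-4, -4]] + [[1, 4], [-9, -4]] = [[10, 6], [-13, -8]]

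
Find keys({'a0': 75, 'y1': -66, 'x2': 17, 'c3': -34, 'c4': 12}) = ['a0', 'y1', 'x2', 'c3', 'c4']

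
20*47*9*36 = 304560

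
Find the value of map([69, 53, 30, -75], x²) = (69)²=4761, (53)²=2809, (30)²=900, (-75)²=5625
= [4761, 2809, 900, 5625]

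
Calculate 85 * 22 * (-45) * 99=-8330850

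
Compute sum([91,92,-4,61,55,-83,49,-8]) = 91 + 92 + (-4) + 61 + 55 + (-83) + 49 + (-8)
= 253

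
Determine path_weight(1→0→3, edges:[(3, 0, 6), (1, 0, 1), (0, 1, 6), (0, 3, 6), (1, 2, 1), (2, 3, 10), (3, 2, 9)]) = w(1→0)=1 + w(0→3)=6
= 7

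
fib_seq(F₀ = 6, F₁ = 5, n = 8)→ F_2 = F_1 + F_0 = 11
F_3 = F_2 + F_1 = 16
F_4 = F_3 + F_2 = 27
...
= [6, 5, 11, 16, 27, 43, 70, 113]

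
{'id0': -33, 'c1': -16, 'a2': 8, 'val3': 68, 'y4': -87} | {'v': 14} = {'id0': -33, 'c1': -16, 'a2': 8, 'val3': 68, 'y4': -87, 'v': 14}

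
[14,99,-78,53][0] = 14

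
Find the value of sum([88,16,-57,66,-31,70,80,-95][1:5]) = -6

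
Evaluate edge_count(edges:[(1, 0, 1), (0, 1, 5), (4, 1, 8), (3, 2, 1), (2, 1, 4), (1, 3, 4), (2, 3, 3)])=7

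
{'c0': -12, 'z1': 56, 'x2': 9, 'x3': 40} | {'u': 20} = {'c0': -12, 'z1': 56, 'x2': 9, 'x3': 40, 'u': 20}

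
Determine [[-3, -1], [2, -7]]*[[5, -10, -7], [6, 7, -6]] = C[0][0] = (-3)*(5) + (-1)*(6) = -21
C[0][1] = (-3)*(-10) + (-1)*(7) = 23
C[0][2] = (-3)*(-7) + (-1)*(-6) = 27
C[1][0] = (2)*(5) + (-7)*(6) = -32
C[1][1] = (2)*(-10) + (-7)*(7) = -69
C[1][2] = (2)*(-7) + (-7)*(-6) = 28
= [[-21, 23, 27], [-32, -69, 28]]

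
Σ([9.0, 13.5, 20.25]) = 9.0 + 13.5 + 20.25
= 42.75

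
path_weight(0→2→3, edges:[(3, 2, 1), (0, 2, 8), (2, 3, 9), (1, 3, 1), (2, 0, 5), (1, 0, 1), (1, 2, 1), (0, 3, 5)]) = w(0→2)=8 + w(2→3)=9
= 17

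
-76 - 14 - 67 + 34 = -123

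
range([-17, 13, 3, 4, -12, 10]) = 30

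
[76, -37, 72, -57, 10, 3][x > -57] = [76, -37, 72, 10, 3]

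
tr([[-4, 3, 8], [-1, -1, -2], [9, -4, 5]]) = 0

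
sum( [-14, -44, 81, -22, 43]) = 44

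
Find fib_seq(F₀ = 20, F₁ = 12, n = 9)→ F_2 = F_1 + F_0 = 32
F_3 = F_2 + F_1 = 44
F_4 = F_3 + F_2 = 76
...
= [20, 12, 32, 44, 76, 120, 196, 316, 512]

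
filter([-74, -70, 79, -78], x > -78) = [-74, -70, 79]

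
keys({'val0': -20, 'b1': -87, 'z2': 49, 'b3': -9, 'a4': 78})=['val0', 'b1', 'z2', 'b3', 'a4']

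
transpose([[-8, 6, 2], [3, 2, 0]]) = [[-8, 3], [6, 2], [2, 0]]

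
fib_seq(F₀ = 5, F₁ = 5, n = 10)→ F_2 = F_1 + F_0 = 10
F_3 = F_2 + F_1 = 15
F_4 = F_3 + F_2 = 25
...
= [5, 5, 10, 15, 25, 40, 65, 105, 170, 275]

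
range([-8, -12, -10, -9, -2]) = 10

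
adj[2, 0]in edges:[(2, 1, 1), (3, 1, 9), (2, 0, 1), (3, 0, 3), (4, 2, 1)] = 1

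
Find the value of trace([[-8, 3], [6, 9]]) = 1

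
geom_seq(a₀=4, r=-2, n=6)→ [4, -8, 16, -32, 64, -128]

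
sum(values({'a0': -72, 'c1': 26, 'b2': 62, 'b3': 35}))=51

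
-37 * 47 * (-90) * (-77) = -12051270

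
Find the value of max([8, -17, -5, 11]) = 11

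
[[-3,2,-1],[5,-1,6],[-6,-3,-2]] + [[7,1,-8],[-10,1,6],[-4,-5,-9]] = [[4, 3, -9], [-5, 0, 12], [-10, -8, -11]]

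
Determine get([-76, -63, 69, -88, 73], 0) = -76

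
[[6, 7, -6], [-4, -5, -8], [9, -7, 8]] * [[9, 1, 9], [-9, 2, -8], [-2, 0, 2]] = C[0][0] = (6)*(9) + (7)*(-9) + (-6)*(-2) = 3
C[0][1] = (6)*(1) + (7)*(2) + (-6)*(0) = 20
C[0][2] = (6)*(9) + (7)*(-8) + (-6)*(2) = -14
C[1][0] = (-4)*(9) + (-5)*(-9) + (-8)*(-2) = 25
C[1][1] = (-4)*(1) + (-5)*(2) + (-8)*(0) = -14
C[1][2] = (-4)*(9) + (-5)*(-8) + (-8)*(2) = -12
... (3 more cells)
= [[3, 20, -14], [25, -14, -12], [128, -5, 153]]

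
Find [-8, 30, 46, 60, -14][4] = -14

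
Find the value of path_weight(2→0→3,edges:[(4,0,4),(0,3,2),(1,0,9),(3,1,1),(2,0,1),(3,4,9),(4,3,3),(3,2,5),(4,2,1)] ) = 3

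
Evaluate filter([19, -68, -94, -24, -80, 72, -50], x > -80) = [19, -68, -24, 72, -50]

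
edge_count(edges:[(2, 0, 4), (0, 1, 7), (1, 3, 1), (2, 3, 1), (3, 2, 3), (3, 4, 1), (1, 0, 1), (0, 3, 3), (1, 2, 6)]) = 9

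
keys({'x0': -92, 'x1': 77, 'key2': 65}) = ['x0', 'x1', 'key2']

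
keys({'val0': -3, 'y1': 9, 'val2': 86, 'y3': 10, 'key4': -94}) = ['val0', 'y1', 'val2', 'y3', 'key4']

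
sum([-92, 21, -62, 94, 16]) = -23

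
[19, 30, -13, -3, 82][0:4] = [19, 30, -13, -3]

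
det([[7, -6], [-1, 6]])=(7)*(6) - (-6)*(-1)
= 36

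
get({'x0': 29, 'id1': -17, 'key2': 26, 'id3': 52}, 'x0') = 29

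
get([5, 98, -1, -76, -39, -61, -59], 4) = -39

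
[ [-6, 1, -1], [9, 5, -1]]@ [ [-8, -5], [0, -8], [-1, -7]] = [[49, 29], [-71, -78]]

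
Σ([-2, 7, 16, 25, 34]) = (-2) + 7 + 16 + 25 + 34
= 80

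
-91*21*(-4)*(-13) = -99372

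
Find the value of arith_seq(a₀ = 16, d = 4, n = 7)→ [16, 20, 24, 28, 32, 36, 40]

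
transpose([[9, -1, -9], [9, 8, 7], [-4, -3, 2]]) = [[9, 9, -4], [-1, 8, -3], [-9, 7, 2]]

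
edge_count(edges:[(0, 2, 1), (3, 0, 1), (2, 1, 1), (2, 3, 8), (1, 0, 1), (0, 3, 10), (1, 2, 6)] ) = 7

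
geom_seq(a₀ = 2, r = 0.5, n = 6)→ [2.0, 1.0, 0.5, 0.25, 0.125, 0.0625]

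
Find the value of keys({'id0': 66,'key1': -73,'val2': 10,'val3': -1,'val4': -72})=['id0', 'key1', 'val2', 'val3', 'val4']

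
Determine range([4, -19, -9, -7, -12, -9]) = 23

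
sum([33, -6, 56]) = 33 + (-6) + 56
= 83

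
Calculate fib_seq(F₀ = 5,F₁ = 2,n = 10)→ [5, 2, 7, 9, 16, 25, 41, 66, 107, 173]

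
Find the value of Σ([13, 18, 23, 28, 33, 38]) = 13 + 18 + 23 + 28 + 33 + 38
= 153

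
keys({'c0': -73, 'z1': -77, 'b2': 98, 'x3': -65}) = ['c0', 'z1', 'b2', 'x3']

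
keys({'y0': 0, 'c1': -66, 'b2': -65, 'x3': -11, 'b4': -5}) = ['y0', 'c1', 'b2', 'x3', 'b4']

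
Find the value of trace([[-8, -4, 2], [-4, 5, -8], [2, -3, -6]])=diagonal: (-8) + 5 + (-6)
= -9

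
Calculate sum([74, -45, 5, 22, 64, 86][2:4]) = 27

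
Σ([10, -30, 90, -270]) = -200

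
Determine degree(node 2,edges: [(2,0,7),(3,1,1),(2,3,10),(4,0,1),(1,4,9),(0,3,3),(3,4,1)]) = incident: (2,0), (2,3)
= 2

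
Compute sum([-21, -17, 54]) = 16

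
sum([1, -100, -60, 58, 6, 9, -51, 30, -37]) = -144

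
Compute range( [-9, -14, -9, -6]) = 8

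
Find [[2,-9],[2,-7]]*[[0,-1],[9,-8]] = [[-81, 70], [-63, 54]]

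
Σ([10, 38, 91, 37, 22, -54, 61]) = 205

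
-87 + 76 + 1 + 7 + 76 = 73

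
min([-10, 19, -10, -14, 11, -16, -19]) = -19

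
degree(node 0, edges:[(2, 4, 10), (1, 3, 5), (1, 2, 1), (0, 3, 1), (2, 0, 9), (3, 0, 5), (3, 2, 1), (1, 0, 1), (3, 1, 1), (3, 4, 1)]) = incident: (0,3), (2,0), (3,0), (1,0)
= 4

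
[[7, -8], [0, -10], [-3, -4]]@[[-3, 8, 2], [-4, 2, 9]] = C[0][0] = (7)*(-3) + (-8)*(-4) = 11
C[0][1] = (7)*(8) + (-8)*(2) = 40
C[0][2] = (7)*(2) + (-8)*(9) = -58
C[1][0] = (0)*(-3) + (-10)*(-4) = 40
C[1][1] = (0)*(8) + (-10)*(2) = -20
C[1][2] = (0)*(2) + (-10)*(9) = -90
... (3 more cells)
= [[11, 40, -58], [40, -20, -90], [25, -32, -42]]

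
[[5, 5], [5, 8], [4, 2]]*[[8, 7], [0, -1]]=[[40, 30], [40, 27], [32, 26]]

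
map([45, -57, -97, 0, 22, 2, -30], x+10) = 45+10=55, -57+10=-47, -97+10=-87, 0+10=10, 22+10=32, 2+10=12, -30+10=-20
= [55, -47, -87, 10, 32, 12, -20]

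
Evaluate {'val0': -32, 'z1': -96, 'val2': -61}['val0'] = -32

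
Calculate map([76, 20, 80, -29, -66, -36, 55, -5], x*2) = [152, 40, 160, -58, -132, -72, 110, -10]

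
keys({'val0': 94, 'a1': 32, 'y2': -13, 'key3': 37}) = ['val0', 'a1', 'y2', 'key3']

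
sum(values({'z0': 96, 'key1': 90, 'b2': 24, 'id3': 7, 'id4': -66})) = 96 + 90 + 24 + 7 + (-66)
= 151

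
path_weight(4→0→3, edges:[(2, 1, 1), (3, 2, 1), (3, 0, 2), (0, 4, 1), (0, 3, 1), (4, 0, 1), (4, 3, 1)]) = 2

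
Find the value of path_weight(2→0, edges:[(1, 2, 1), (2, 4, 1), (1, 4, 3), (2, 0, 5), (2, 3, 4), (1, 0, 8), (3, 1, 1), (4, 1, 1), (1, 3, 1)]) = 5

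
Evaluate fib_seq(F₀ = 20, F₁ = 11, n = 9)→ F_2 = F_1 + F_0 = 31
F_3 = F_2 + F_1 = 42
F_4 = F_3 + F_2 = 73
...
= [20, 11, 31, 42, 73, 115, 188, 303, 491]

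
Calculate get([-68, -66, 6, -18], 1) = -66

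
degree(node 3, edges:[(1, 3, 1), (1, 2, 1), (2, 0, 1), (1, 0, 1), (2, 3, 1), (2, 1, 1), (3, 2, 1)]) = incident: (1,3), (2,3), (3,2)
= 3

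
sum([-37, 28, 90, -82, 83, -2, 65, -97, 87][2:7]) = 154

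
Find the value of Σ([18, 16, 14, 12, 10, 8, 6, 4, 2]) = 18 + 16 + 14 + 12 + 10 + 8 + 6 + 4 + 2
= 90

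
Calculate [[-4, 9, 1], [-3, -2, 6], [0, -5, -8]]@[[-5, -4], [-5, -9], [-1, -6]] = [[-26, -71], [19, -6], [33, 93]]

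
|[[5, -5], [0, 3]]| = (5)*(3) - (-5)*(0)
= 15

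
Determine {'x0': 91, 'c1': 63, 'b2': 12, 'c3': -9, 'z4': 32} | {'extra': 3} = {'x0': 91, 'c1': 63, 'b2': 12, 'c3': -9, 'z4': 32, 'extra': 3}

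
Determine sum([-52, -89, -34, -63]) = (-52) + (-89) + (-34) + (-63)
= -238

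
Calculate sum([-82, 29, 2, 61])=(-82) + 29 + 2 + 61
= 10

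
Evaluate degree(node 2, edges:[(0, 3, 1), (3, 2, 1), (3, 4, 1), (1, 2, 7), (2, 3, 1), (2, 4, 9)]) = 4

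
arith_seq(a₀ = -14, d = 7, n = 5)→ a_0 = -14 + 0*7 = -14
a_1 = -14 + 1*7 = -7
a_2 = -14 + 2*7 = 0
...
= [-14, -7, 0, 7, 14]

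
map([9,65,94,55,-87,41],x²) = [81, 4225, 8836, 3025, 7569, 1681]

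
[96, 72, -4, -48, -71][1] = 72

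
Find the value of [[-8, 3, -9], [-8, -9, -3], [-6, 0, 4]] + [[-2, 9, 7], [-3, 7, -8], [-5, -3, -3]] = [[-10, 12, -2], [-11, -2, -11], [-11, -3, 1]]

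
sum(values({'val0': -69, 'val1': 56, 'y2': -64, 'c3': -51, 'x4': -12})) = (-69) + 56 + (-64) + (-51) + (-12)
= -140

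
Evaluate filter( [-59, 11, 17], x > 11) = keep x where x > 11: -59✗, 11✗, 17✓
= [17]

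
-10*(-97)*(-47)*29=-1322110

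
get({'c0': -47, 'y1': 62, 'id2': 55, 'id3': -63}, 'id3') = -63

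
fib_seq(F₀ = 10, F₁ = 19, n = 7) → F_2 = F_1 + F_0 = 29
F_3 = F_2 + F_1 = 48
F_4 = F_3 + F_2 = 77
...
= [10, 19, 29, 48, 77, 125, 202]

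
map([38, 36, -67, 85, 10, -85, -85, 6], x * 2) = 38*2=76, 36*2=72, -67*2=-134, 85*2=170, 10*2=20, -85*2=-170, -85*2=-170, 6*2=12
= [76, 72, -134, 170, 20, -170, -170, 12]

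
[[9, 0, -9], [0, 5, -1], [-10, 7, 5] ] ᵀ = [[9, 0, -10], [0, 5, 7], [-9, -1, 5]]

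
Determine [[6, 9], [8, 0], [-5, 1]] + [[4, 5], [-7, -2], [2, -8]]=[[10, 14], [1, -2], [-3, -7]]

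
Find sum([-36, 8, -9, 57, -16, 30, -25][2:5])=32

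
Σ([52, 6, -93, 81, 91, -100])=52 + 6 + (-93) + 81 + 91 + (-100)
= 37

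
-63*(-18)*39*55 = 2432430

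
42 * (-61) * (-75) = 192150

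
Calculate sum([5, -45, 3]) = -37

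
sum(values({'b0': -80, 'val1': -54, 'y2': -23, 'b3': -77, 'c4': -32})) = -266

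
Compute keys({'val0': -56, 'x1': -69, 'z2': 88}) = ['val0', 'x1', 'z2']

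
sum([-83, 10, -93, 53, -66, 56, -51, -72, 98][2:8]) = slice → [-93, 53, -66, 56, -51, -72]
(-93) + 53 + (-66) + 56 + (-51) + (-72)
= -173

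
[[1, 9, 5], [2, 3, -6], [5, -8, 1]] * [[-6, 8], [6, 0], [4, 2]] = C[0][0] = (1)*(-6) + (9)*(6) + (5)*(4) = 68
C[0][1] = (1)*(8) + (9)*(0) + (5)*(2) = 18
C[1][0] = (2)*(-6) + (3)*(6) + (-6)*(4) = -18
C[1][1] = (2)*(8) + (3)*(0) + (-6)*(2) = 4
C[2][0] = (5)*(-6) + (-8)*(6) + (1)*(4) = -74
C[2][1] = (5)*(8) + (-8)*(0) + (1)*(2) = 42
= [[68, 18], [-18, 4], [-74, 42]]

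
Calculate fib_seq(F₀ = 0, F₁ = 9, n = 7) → [0, 9, 9, 18, 27, 45, 72]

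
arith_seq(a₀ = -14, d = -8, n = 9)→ [-14, -22, -30, -38, -46, -54, -62, -70, -78]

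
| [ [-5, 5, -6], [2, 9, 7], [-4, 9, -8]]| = 291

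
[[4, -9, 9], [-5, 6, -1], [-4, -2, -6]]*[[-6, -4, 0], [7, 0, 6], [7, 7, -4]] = [[-24, 47, -90], [65, 13, 40], [-32, -26, 12]]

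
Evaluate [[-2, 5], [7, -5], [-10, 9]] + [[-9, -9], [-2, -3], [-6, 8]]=[[-11, -4], [5, -8], [-16, 17]]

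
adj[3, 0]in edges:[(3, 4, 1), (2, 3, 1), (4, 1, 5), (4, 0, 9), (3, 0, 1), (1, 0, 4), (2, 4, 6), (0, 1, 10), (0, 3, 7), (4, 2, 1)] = 1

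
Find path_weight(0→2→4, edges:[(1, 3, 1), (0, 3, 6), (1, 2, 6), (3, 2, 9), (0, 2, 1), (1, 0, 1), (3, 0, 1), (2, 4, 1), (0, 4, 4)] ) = 2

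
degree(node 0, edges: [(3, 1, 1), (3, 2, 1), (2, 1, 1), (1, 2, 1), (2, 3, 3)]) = incident: none
= 0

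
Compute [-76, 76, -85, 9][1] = 76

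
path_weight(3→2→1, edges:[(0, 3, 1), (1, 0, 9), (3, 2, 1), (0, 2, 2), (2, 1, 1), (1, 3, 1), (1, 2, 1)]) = w(3→2)=1 + w(2→1)=1
= 2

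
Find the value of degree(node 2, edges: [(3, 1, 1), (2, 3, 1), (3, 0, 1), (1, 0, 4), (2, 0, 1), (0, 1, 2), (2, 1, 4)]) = 3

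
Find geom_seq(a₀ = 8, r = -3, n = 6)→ a_0 = 8*(-3)^0 = 8
a_1 = 8*(-3)^1 = -24
a_2 = 8*(-3)^2 = 72
...
= [8, -24, 72, -216, 648, -1944]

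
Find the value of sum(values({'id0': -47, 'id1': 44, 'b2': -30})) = (-47) + 44 + (-30)
= -33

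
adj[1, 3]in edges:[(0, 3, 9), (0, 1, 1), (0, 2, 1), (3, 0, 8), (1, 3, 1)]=1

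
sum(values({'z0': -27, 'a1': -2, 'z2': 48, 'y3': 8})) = 27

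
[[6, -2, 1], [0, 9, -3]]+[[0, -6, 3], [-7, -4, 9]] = [[6, -8, 4], [-7, 5, 6]]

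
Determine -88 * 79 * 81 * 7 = -3941784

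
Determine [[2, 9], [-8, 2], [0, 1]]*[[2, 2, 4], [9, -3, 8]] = [[85, -23, 80], [2, -22, -16], [9, -3, 8]]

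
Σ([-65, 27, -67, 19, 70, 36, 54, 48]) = 122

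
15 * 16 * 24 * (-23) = -132480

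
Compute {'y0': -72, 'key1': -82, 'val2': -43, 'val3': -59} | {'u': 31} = {'y0': -72, 'key1': -82, 'val2': -43, 'val3': -59, 'u': 31}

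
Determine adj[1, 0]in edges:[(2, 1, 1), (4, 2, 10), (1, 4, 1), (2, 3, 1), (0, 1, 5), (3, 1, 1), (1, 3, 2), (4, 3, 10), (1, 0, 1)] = 1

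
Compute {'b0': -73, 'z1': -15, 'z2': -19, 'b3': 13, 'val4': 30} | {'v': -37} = {'b0': -73, 'z1': -15, 'z2': -19, 'b3': 13, 'val4': 30, 'v': -37}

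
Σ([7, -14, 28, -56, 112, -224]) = -147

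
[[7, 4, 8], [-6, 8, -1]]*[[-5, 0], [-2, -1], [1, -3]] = [[-35, -28], [13, -5]]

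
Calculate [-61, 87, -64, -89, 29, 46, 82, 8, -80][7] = 8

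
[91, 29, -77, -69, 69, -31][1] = 29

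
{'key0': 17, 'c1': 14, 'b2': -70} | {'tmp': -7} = {'key0': 17, 'c1': 14, 'b2': -70, 'tmp': -7}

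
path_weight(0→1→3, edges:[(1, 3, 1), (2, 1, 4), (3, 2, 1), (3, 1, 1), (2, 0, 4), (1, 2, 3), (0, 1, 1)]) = 2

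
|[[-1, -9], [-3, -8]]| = (-1)*(-8) - (-9)*(-3)
= -19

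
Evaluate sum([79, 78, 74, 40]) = 271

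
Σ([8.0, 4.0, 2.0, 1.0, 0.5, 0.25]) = 8.0 + 4.0 + 2.0 + 1.0 + 0.5 + 0.25
= 15.75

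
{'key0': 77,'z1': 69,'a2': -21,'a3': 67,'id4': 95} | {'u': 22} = {'key0': 77, 'z1': 69, 'a2': -21, 'a3': 67, 'id4': 95, 'u': 22}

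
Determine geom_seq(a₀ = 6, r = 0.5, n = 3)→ a_0 = 6*0.5^0 = 6.0
a_1 = 6*0.5^1 = 3.0
a_2 = 6*0.5^2 = 1.5
= [6.0, 3.0, 1.5]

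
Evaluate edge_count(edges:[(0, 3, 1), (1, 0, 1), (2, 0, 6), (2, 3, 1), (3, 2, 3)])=5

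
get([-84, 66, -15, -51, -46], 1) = 66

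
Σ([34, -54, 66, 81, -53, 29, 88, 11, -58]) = 144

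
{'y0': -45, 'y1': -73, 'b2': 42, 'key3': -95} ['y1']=-73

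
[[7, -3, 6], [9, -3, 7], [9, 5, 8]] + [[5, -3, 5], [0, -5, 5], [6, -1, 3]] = [[12, -6, 11], [9, -8, 12], [15, 4, 11]]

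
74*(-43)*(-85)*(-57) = -15416790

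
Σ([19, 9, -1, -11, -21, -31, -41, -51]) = -128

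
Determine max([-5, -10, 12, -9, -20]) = 12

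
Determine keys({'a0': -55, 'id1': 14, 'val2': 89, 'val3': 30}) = ['a0', 'id1', 'val2', 'val3']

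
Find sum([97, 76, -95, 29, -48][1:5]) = slice → [76, -95, 29, -48]
76 + (-95) + 29 + (-48)
= -38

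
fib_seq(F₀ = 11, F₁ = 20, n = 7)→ F_2 = F_1 + F_0 = 31
F_3 = F_2 + F_1 = 51
F_4 = F_3 + F_2 = 82
...
= [11, 20, 31, 51, 82, 133, 215]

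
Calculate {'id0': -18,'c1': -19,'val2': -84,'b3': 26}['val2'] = -84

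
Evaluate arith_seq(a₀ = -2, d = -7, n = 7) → [-2, -9, -16, -23, -30, -37, -44]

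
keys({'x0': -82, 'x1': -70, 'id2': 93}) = ['x0', 'x1', 'id2']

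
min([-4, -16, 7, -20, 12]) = -20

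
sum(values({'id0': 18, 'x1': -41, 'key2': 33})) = 10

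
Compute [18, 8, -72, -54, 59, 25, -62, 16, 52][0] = 18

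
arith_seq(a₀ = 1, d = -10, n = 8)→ [1, -9, -19, -29, -39, -49, -59, -69]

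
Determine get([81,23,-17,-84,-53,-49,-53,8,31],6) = -53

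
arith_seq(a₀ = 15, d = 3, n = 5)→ [15, 18, 21, 24, 27]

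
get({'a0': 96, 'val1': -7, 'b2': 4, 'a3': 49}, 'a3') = 49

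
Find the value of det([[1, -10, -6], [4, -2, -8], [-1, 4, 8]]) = 172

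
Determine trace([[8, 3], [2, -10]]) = diagonal: 8 + (-10)
= -2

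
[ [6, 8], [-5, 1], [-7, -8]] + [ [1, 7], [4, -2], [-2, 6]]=[[7, 15], [-1, -1], [-9, -2]]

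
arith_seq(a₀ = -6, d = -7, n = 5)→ a_0 = -6 + 0*-7 = -6
a_1 = -6 + 1*-7 = -13
a_2 = -6 + 2*-7 = -20
...
= [-6, -13, -20, -27, -34]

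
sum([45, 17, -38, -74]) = -50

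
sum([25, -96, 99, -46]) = 25 + (-96) + 99 + (-46)
= -18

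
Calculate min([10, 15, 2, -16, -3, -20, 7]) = -20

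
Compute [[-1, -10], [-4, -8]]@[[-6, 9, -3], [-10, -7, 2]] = C[0][0] = (-1)*(-6) + (-10)*(-10) = 106
C[0][1] = (-1)*(9) + (-10)*(-7) = 61
C[0][2] = (-1)*(-3) + (-10)*(2) = -17
C[1][0] = (-4)*(-6) + (-8)*(-10) = 104
C[1][1] = (-4)*(9) + (-8)*(-7) = 20
C[1][2] = (-4)*(-3) + (-8)*(2) = -4
= [[106, 61, -17], [104, 20, -4]]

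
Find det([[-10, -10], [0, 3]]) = (-10)*(3) - (-10)*(0)
= -30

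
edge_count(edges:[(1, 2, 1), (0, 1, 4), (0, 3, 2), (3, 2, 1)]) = 4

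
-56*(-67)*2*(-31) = -232624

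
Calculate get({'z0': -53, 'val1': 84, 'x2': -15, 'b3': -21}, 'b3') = -21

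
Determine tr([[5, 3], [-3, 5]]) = 10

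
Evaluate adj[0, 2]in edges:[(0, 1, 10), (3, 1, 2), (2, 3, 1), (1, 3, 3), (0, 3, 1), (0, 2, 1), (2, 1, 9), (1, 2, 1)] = 1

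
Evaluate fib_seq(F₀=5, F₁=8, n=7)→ F_2 = F_1 + F_0 = 13
F_3 = F_2 + F_1 = 21
F_4 = F_3 + F_2 = 34
...
= [5, 8, 13, 21, 34, 55, 89]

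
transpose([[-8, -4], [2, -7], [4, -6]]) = [[-8, 2, 4], [-4, -7, -6]]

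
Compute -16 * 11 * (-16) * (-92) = -259072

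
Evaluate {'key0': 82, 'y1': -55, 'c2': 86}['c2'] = 86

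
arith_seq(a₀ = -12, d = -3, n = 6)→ a_0 = -12 + 0*-3 = -12
a_1 = -12 + 1*-3 = -15
a_2 = -12 + 2*-3 = -18
...
= [-12, -15, -18, -21, -24, -27]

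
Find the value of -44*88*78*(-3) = 906048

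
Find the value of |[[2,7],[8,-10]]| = -76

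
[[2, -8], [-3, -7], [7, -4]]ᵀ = [[2, -3, 7], [-8, -7, -4]]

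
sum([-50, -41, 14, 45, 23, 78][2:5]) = 82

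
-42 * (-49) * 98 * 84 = 16941456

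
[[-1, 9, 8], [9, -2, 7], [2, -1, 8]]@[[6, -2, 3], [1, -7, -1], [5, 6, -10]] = [[43, -13, -92], [87, 38, -41], [51, 51, -73]]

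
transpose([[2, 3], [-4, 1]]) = [[2, -4], [3, 1]]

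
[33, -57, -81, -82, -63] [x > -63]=keep x where x > -63: 33✓, -57✓, -81✗, -82✗, -63✗
= [33, -57]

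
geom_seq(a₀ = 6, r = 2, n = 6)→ [6, 12, 24, 48, 96, 192]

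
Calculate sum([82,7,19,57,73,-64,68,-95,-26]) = 82 + 7 + 19 + 57 + 73 + (-64) + 68 + (-95) + (-26)
= 121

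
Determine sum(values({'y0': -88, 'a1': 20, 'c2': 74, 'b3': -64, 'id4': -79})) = -137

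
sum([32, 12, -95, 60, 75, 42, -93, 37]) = 70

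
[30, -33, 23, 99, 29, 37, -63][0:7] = [30, -33, 23, 99, 29, 37, -63]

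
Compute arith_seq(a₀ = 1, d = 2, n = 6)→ a_0 = 1 + 0*2 = 1
a_1 = 1 + 1*2 = 3
a_2 = 1 + 2*2 = 5
...
= [1, 3, 5, 7, 9, 11]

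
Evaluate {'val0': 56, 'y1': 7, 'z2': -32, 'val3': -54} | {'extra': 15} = {'val0': 56, 'y1': 7, 'z2': -32, 'val3': -54, 'extra': 15}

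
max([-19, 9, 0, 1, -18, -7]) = 9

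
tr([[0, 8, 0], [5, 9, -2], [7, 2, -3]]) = 6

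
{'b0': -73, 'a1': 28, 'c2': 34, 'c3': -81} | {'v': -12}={'b0': -73, 'a1': 28, 'c2': 34, 'c3': -81, 'v': -12}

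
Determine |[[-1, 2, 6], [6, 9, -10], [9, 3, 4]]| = -672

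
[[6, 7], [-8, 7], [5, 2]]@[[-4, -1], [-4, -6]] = [[-52, -48], [4, -34], [-28, -17]]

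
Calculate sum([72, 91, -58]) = 105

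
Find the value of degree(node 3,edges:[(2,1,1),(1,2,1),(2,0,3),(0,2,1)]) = incident: none
= 0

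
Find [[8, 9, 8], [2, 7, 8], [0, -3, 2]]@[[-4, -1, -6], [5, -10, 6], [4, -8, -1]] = C[0][0] = (8)*(-4) + (9)*(5) + (8)*(4) = 45
C[0][1] = (8)*(-1) + (9)*(-10) + (8)*(-8) = -162
C[0][2] = (8)*(-6) + (9)*(6) + (8)*(-1) = -2
C[1][0] = (2)*(-4) + (7)*(5) + (8)*(4) = 59
C[1][1] = (2)*(-1) + (7)*(-10) + (8)*(-8) = -136
C[1][2] = (2)*(-6) + (7)*(6) + (8)*(-1) = 22
... (3 more cells)
= [[45, -162, -2], [59, -136, 22], [-7, 14, -20]]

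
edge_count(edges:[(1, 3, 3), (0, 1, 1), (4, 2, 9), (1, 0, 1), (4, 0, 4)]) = 5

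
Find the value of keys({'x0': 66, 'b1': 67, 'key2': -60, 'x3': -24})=['x0', 'b1', 'key2', 'x3']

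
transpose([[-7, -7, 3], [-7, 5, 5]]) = [[-7, -7], [-7, 5], [3, 5]]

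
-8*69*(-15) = 8280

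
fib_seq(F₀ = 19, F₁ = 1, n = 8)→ F_2 = F_1 + F_0 = 20
F_3 = F_2 + F_1 = 21
F_4 = F_3 + F_2 = 41
...
= [19, 1, 20, 21, 41, 62, 103, 165]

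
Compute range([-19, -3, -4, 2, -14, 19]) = 38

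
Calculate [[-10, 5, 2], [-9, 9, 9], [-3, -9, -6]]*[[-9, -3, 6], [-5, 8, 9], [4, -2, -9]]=[[73, 66, -33], [72, 81, -54], [48, -51, -45]]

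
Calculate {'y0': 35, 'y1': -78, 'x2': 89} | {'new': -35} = {'y0': 35, 'y1': -78, 'x2': 89, 'new': -35}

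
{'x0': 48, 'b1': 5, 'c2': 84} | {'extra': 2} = {'x0': 48, 'b1': 5, 'c2': 84, 'extra': 2}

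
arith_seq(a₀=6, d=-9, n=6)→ [6, -3, -12, -21, -30, -39]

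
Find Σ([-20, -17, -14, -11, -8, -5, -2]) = (-20) + (-17) + (-14) + (-11) + (-8) + (-5) + (-2)
= -77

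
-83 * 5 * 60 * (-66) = 1643400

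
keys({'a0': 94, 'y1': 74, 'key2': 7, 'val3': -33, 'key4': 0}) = ['a0', 'y1', 'key2', 'val3', 'key4']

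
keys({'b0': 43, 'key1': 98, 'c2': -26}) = ['b0', 'key1', 'c2']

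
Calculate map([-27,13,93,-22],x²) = (-27)²=729, (13)²=169, (93)²=8649, (-22)²=484
= [729, 169, 8649, 484]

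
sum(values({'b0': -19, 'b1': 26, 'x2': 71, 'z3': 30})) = 108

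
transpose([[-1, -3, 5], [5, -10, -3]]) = [[-1, 5], [-3, -10], [5, -3]]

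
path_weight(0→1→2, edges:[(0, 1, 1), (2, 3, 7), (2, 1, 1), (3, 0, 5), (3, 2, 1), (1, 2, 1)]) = 2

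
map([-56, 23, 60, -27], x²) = [3136, 529, 3600, 729]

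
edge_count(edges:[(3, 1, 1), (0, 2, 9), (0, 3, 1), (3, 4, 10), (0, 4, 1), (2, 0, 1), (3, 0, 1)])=7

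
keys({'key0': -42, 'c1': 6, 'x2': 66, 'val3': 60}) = ['key0', 'c1', 'x2', 'val3']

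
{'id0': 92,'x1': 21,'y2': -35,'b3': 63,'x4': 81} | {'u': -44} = {'id0': 92, 'x1': 21, 'y2': -35, 'b3': 63, 'x4': 81, 'u': -44}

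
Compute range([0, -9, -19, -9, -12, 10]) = 29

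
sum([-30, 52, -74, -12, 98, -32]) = 2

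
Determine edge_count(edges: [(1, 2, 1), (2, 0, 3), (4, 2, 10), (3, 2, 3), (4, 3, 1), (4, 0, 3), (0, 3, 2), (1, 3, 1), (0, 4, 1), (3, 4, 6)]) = 10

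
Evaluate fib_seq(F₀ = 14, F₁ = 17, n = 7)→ [14, 17, 31, 48, 79, 127, 206]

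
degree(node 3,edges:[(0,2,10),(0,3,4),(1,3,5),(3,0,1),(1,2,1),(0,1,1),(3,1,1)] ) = 4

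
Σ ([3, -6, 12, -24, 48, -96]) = -63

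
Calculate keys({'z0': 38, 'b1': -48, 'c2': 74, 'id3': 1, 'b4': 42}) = ['z0', 'b1', 'c2', 'id3', 'b4']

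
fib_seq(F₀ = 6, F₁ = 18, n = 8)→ [6, 18, 24, 42, 66, 108, 174, 282]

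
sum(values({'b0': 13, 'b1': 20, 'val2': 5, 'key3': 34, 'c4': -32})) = 40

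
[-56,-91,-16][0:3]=[-56, -91, -16]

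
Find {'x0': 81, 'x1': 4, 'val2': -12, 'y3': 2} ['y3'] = 2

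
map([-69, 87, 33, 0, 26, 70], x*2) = [-138, 174, 66, 0, 52, 140]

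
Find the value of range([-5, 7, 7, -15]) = 22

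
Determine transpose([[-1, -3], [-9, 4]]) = [[-1, -9], [-3, 4]]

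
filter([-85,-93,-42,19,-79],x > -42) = [19]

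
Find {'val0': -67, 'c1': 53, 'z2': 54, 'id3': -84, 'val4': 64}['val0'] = -67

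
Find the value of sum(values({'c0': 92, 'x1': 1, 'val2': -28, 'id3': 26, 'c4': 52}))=143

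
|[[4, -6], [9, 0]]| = (4)*(0) - (-6)*(9)
= 54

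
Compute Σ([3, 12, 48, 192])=255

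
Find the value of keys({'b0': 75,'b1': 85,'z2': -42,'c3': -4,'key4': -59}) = ['b0', 'b1', 'z2', 'c3', 'key4']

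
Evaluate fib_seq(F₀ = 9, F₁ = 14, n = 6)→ F_2 = F_1 + F_0 = 23
F_3 = F_2 + F_1 = 37
F_4 = F_3 + F_2 = 60
...
= [9, 14, 23, 37, 60, 97]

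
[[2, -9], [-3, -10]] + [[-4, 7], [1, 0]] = [[-2, -2], [-2, -10]]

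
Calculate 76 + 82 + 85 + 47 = 290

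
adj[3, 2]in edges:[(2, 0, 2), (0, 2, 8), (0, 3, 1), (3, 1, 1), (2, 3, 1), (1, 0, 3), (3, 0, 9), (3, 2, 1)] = 1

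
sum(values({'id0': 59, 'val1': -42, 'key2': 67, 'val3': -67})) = 59 + (-42) + 67 + (-67)
= 17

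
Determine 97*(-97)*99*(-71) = 66135861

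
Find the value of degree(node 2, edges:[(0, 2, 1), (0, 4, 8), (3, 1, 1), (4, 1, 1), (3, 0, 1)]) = incident: (0,2)
= 1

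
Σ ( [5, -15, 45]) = 35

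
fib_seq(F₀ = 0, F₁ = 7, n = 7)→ F_2 = F_1 + F_0 = 7
F_3 = F_2 + F_1 = 14
F_4 = F_3 + F_2 = 21
...
= [0, 7, 7, 14, 21, 35, 56]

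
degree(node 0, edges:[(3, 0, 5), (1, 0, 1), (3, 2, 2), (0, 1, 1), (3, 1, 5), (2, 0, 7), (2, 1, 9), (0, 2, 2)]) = incident: (3,0), (1,0), (0,1), (2,0), (0,2)
= 5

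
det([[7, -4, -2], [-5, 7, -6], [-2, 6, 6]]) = (1)*(7)*det([[7, -6], [6, 6]]) + (-1)*(-4)*det([[-5, -6], [-2, 6]]) + (1)*(-2)*det([[-5, 7], [-2, 6]])
= 546 + -168 + 32
= 410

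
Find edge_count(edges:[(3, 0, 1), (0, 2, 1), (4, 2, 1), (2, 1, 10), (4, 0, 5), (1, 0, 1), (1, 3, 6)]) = 7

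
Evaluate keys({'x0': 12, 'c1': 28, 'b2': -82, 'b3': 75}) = ['x0', 'c1', 'b2', 'b3']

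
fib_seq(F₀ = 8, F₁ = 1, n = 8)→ [8, 1, 9, 10, 19, 29, 48, 77]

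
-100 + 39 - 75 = -136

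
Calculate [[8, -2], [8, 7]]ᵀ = [[8, 8], [-2, 7]]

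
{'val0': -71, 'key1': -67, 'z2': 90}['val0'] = -71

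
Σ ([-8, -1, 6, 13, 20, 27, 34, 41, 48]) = (-8) + (-1) + 6 + 13 + 20 + 27 + 34 + 41 + 48
= 180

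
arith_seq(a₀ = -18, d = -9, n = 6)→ [-18, -27, -36, -45, -54, -63]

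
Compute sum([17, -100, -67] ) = 17 + (-100) + (-67)
= -150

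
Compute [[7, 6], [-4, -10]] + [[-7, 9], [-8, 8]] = [[0, 15], [-12, -2]]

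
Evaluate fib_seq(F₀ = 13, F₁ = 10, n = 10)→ F_2 = F_1 + F_0 = 23
F_3 = F_2 + F_1 = 33
F_4 = F_3 + F_2 = 56
...
= [13, 10, 23, 33, 56, 89, 145, 234, 379, 613]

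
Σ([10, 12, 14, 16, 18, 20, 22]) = 10 + 12 + 14 + 16 + 18 + 20 + 22
= 112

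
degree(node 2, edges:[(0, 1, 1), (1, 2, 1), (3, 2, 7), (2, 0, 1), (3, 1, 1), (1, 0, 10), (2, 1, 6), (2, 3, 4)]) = incident: (1,2), (3,2), (2,0), (2,1), (2,3)
= 5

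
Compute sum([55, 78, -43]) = 90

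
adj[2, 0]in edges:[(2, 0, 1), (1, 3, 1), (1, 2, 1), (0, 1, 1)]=1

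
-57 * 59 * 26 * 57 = -4983966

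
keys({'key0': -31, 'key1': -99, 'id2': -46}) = ['key0', 'key1', 'id2']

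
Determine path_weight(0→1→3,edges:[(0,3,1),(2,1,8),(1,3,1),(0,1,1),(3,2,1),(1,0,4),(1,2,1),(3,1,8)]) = 2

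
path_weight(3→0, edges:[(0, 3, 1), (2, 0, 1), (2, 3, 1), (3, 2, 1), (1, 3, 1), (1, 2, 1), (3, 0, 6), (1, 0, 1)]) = w(3→0)=6
= 6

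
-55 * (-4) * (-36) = -7920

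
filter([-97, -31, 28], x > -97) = keep x where x > -97: -97✗, -31✓, 28✓
= [-31, 28]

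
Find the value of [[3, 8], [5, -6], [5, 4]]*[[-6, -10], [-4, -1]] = [[-50, -38], [-6, -44], [-46, -54]]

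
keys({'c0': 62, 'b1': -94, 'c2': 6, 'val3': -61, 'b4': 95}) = ['c0', 'b1', 'c2', 'val3', 'b4']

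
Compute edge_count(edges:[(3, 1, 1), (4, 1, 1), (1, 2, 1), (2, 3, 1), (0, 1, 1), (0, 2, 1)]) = 6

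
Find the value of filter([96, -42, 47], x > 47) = [96]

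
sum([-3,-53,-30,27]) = -59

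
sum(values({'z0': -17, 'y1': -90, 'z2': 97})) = (-17) + (-90) + 97
= -10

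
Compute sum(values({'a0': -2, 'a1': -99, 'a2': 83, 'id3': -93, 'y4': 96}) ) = -15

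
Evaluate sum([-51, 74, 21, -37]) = 7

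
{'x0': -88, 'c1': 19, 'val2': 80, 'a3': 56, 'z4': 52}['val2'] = 80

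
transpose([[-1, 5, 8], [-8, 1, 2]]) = [[-1, -8], [5, 1], [8, 2]]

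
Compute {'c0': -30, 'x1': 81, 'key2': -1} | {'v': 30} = {'c0': -30, 'x1': 81, 'key2': -1, 'v': 30}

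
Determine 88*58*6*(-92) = -2817408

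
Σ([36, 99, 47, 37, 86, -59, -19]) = 227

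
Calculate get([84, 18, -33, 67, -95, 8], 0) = 84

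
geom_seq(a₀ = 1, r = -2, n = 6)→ a_0 = 1*(-2)^0 = 1
a_1 = 1*(-2)^1 = -2
a_2 = 1*(-2)^2 = 4
...
= [1, -2, 4, -8, 16, -32]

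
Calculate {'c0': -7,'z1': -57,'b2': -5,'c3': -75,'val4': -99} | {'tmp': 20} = {'c0': -7, 'z1': -57, 'b2': -5, 'c3': -75, 'val4': -99, 'tmp': 20}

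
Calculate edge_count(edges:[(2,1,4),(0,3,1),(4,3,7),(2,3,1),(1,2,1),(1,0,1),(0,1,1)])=7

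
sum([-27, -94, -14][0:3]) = -135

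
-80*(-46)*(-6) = -22080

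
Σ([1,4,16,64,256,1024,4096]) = 1 + 4 + 16 + 64 + 256 + 1024 + 4096
= 5461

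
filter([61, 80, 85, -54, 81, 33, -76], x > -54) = [61, 80, 85, 81, 33]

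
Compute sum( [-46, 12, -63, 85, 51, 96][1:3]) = -51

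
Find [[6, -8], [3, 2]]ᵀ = [[6, 3], [-8, 2]]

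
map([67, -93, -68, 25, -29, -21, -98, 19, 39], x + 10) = 67+10=77, -93+10=-83, -68+10=-58, 25+10=35, -29+10=-19, -21+10=-11, -98+10=-88, 19+10=29, 39+10=49
= [77, -83, -58, 35, -19, -11, -88, 29, 49]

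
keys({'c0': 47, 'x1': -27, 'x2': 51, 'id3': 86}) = ['c0', 'x1', 'x2', 'id3']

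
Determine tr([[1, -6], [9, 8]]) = 9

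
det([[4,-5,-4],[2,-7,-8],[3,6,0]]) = 180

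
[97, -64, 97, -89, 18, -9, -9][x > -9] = [97, 97, 18]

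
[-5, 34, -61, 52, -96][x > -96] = keep x where x > -96: -5✓, 34✓, -61✓, 52✓, -96✗
= [-5, 34, -61, 52]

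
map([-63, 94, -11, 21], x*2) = -63*2=-126, 94*2=188, -11*2=-22, 21*2=42
= [-126, 188, -22, 42]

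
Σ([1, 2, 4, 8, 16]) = 31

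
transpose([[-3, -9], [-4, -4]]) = [[-3, -4], [-9, -4]]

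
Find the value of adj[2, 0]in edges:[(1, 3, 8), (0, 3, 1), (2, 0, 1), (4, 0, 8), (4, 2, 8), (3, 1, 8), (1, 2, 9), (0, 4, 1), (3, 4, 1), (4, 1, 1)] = 1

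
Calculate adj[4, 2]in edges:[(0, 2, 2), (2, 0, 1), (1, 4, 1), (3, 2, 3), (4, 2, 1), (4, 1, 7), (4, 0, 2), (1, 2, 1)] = 1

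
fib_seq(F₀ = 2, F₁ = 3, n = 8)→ [2, 3, 5, 8, 13, 21, 34, 55]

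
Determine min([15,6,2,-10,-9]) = -10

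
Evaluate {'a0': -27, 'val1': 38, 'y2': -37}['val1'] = 38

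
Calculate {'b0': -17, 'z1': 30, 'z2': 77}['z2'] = 77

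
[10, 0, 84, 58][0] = 10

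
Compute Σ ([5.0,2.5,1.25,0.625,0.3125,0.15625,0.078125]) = 9.921875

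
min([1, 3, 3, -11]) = -11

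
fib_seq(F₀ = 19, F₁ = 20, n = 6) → [19, 20, 39, 59, 98, 157]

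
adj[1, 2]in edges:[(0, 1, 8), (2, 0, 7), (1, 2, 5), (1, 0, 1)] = 5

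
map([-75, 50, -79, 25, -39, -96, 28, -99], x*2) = [-150, 100, -158, 50, -78, -192, 56, -198]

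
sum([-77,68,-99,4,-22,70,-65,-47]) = (-77) + 68 + (-99) + 4 + (-22) + 70 + (-65) + (-47)
= -168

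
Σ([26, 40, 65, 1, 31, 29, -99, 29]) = 26 + 40 + 65 + 1 + 31 + 29 + (-99) + 29
= 122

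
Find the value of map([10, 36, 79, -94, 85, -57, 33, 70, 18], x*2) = 10*2=20, 36*2=72, 79*2=158, -94*2=-188, 85*2=170, -57*2=-114, 33*2=66, 70*2=140, 18*2=36
= [20, 72, 158, -188, 170, -114, 66, 140, 36]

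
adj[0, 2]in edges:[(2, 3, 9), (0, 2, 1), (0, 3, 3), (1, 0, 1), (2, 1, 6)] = 1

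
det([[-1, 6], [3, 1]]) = (-1)*(1) - (6)*(3)
= -19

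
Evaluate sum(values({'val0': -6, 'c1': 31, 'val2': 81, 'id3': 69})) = 175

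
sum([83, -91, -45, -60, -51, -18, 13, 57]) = 83 + (-91) + (-45) + (-60) + (-51) + (-18) + 13 + 57
= -112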